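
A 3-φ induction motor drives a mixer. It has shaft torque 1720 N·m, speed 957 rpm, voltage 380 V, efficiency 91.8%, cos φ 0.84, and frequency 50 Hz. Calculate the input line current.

ω = 2π×957/60 = 100.2 rad/s; P_out = τω = 1720 × 100.2 = 172344 W
P_in = P_out / η = 172344 / 0.918 = 187739 W
I_L = P_in / (√3·V_L·cosφ) = 187739 / (1.732 × 380 × 0.84) = 340 A

340 A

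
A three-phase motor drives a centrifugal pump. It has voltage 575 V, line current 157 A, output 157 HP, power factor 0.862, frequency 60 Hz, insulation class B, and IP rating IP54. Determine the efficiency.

P_out = 157 × 746 = 117122 W
P_in = √3·V_L·I_L·cosφ = 1.732 × 575 × 157 × 0.862 = 134779 W
η = P_out / P_in = 117122 / 134779 = 0.869 = 86.9%

86.9 %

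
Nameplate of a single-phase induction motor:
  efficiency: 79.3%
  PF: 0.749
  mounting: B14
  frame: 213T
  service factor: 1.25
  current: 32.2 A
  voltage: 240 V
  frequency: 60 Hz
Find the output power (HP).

P_in = V·I·cosφ = 240 × 32.2 × 0.749 = 5788 W
P_out = η·P_in = 0.793 × 5788 = 4590 W
= 4590/746 = 6.15 HP

6.15 HP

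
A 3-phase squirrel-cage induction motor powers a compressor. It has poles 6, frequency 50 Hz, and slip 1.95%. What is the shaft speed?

980 rpm

n_s = 120f/p = 120×50/6 = 1000 rpm
n = n_s(1 − s) = 1000 × (1 − 0.0195) = 980 rpm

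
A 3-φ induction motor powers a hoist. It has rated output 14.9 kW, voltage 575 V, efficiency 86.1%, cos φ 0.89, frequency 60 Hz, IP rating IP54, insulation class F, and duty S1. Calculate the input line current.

P_out = 14.9 kW = 14900 W
P_in = P_out / η = 14900 / 0.861 = 17305 W
I_L = P_in / (√3·V_L·cosφ) = 17305 / (1.732 × 575 × 0.89) = 19.5 A

19.5 A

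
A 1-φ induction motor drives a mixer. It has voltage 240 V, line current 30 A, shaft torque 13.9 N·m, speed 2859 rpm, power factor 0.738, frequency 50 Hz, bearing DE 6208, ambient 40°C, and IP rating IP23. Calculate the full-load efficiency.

ω = 2π × 2859/60 = 299.4 rad/s; P_out = τω = 13.9 × 299.4 = 4162 W
P_in = V·I·cosφ = 240 × 30 × 0.738 = 5314 W
η = P_out / P_in = 4162 / 5314 = 0.783 = 78.3%

78.3 %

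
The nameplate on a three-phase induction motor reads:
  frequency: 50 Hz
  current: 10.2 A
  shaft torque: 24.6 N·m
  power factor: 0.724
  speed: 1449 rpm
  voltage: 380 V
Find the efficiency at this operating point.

76.8 %

ω = 2π × 1449/60 = 151.7 rad/s; P_out = τω = 24.6 × 151.7 = 3732 W
P_in = √3·V_L·I_L·cosφ = 1.732 × 380 × 10.2 × 0.724 = 4860 W
η = P_out / P_in = 3732 / 4860 = 0.768 = 76.8%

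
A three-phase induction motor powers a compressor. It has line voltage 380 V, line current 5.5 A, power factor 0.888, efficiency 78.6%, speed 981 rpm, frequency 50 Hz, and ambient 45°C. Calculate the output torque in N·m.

24.6 N·m

P_in = √3·V·I·cosφ = 1.732 × 380 × 5.5 × 0.888 = 3214 W
P_out = η·P_in = 0.786 × 3214 = 2526 W
n = 981 rpm
ω = 2π×981/60 = 102.7 rad/s
τ = P_out/ω = 2526/102.7 = 24.6 N·m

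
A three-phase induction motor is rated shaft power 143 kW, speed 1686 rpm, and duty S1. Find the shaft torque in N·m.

ω = 2π × 1686/60 = 176.6 rad/s
τ = P/ω = 143000/176.6 = 810 N·m

810 N·m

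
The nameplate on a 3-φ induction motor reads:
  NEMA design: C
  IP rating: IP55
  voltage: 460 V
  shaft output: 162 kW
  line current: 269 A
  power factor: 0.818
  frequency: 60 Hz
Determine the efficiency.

P_out = 162 kW = 162000 W
P_in = √3·V_L·I_L·cosφ = 1.732 × 460 × 269 × 0.818 = 175312 W
η = P_out / P_in = 162000 / 175312 = 0.924 = 92.4%

92.4 %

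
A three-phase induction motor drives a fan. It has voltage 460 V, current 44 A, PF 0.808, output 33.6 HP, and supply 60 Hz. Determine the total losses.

P_in = √3·V·I·cosφ = 1.732×460×44×0.808 = 28325 W
P_out = 33.6×746 = 25066 W
Losses = P_in − P_out = 28325 − 25066 = 3259 W

3260 W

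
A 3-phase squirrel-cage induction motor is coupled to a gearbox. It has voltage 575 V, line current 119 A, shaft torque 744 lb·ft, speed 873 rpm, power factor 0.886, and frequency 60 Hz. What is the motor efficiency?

87.8 %

τ = 744 lb·ft × 1.356 = 1009 N·m
ω = 2π × 873/60 = 91.42 rad/s; P_out = τω = 1009 × 91.42 = 92243 W
P_in = √3·V_L·I_L·cosφ = 1.732 × 575 × 119 × 0.886 = 105002 W
η = P_out / P_in = 92243 / 105002 = 0.878 = 87.8%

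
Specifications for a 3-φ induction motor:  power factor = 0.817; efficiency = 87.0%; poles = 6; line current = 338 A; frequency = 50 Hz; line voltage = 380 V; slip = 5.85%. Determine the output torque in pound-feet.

P_in = √3·V·I·cosφ = 1.732 × 380 × 338 × 0.817 = 181748 W
P_out = η·P_in = 0.87 × 181748 = 158121 W
n_s = 120×50/6 = 1000 rpm; n = 1000×(1−0.0585) = 942 rpm
ω = 2π×942/60 = 98.65 rad/s
τ = P_out/ω = 158121/98.65 = 1603 N·m
In lb·ft: 1603/1.356 = 1180 lb·ft

1180 lb·ft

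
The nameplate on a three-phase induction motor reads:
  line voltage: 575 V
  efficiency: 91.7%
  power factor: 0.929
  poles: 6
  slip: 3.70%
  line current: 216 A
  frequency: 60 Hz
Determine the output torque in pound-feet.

1120 lb·ft

P_in = √3·V·I·cosφ = 1.732 × 575 × 216 × 0.929 = 199841 W
P_out = η·P_in = 0.917 × 199841 = 183254 W
n_s = 120×60/6 = 1200 rpm; n = 1200×(1−0.037) = 1156 rpm
ω = 2π×1156/60 = 121.1 rad/s
τ = P_out/ω = 183254/121.1 = 1513 N·m
In lb·ft: 1513/1.356 = 1120 lb·ft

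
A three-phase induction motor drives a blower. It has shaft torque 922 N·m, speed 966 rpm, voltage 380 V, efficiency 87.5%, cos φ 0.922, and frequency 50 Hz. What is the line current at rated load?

ω = 2π×966/60 = 101.2 rad/s; P_out = τω = 922 × 101.2 = 93306 W
P_in = P_out / η = 93306 / 0.875 = 106635 W
I_L = P_in / (√3·V_L·cosφ) = 106635 / (1.732 × 380 × 0.922) = 176 A

176 A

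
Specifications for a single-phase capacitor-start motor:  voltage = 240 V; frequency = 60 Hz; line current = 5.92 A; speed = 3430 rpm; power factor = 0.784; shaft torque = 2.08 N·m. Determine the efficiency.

67.1 %

ω = 2π × 3430/60 = 359.2 rad/s; P_out = τω = 2.08 × 359.2 = 747 W
P_in = V·I·cosφ = 240 × 5.92 × 0.784 = 1114 W
η = P_out / P_in = 747 / 1114 = 0.671 = 67.1%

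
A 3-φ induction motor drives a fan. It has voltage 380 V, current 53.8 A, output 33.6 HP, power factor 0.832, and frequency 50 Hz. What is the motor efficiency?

85.1 %

P_out = 33.6 × 746 = 25066 W
P_in = √3·V_L·I_L·cosφ = 1.732 × 380 × 53.8 × 0.832 = 29460 W
η = P_out / P_in = 25066 / 29460 = 0.851 = 85.1%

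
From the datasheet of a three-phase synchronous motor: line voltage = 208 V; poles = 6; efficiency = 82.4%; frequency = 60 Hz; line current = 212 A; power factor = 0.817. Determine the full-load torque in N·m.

P_in = √3·V·I·cosφ = 1.732 × 208 × 212 × 0.817 = 62398 W
P_out = η·P_in = 0.824 × 62398 = 51416 W
n = n_s = 120×60/6 = 1200 rpm (synchronous)
ω = 2π×1200/60 = 125.7 rad/s
τ = P_out/ω = 51416/125.7 = 409 N·m

409 N·m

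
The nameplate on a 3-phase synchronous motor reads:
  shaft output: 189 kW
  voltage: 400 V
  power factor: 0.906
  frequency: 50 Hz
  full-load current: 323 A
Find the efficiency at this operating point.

93.2 %

P_out = 189 kW = 189000 W
P_in = √3·V_L·I_L·cosφ = 1.732 × 400 × 323 × 0.906 = 202740 W
η = P_out / P_in = 189000 / 202740 = 0.932 = 93.2%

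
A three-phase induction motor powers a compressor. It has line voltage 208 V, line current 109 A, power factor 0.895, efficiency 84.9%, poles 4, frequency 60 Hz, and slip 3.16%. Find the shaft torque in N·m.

163 N·m

P_in = √3·V·I·cosφ = 1.732 × 208 × 109 × 0.895 = 35145 W
P_out = η·P_in = 0.849 × 35145 = 29838 W
n_s = 120×60/4 = 1800 rpm; n = 1800×(1−0.0316) = 1743 rpm
ω = 2π×1743/60 = 182.5 rad/s
τ = P_out/ω = 29838/182.5 = 163 N·m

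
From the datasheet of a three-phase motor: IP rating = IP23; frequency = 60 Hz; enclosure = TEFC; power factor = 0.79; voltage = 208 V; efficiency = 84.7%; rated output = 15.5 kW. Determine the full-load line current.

P_out = 15.5 kW = 15500 W
P_in = P_out / η = 15500 / 0.847 = 18300 W
I_L = P_in / (√3·V_L·cosφ) = 18300 / (1.732 × 208 × 0.79) = 64.3 A

64.3 A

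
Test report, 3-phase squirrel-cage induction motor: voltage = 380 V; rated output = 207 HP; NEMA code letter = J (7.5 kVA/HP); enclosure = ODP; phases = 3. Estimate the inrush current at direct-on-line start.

2360 A

S_LR = 7.5 × 207 = 1552.5 kVA
I_LR = S_LR/(√3·V_L) = 1552500/(1.732×380) = 2360 A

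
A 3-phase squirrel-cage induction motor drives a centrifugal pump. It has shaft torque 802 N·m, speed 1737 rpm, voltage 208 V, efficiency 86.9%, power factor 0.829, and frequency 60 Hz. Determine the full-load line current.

ω = 2π×1737/60 = 181.9 rad/s; P_out = τω = 802 × 181.9 = 145884 W
P_in = P_out / η = 145884 / 0.869 = 167876 W
I_L = P_in / (√3·V_L·cosφ) = 167876 / (1.732 × 208 × 0.829) = 562 A

562 A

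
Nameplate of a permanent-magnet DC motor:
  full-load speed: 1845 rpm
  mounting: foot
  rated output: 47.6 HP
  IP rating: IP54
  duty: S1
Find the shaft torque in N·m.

P_out = 47.6 × 746 = 35510 W
ω = 2π × 1845/60 = 193.2 rad/s
τ = P_out/ω = 35510/193.2 = 184 N·m

184 N·m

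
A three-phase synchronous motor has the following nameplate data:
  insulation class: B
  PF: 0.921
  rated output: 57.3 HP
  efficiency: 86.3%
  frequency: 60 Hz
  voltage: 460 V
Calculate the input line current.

P_out = 57.3 × 746 = 42746 W
P_in = P_out / η = 42746 / 0.863 = 49532 W
I_L = P_in / (√3·V_L·cosφ) = 49532 / (1.732 × 460 × 0.921) = 67.5 A

67.5 A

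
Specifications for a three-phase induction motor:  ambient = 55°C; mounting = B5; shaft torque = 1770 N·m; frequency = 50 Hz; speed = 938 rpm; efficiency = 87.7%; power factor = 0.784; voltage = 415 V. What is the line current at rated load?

352 A

ω = 2π×938/60 = 98.23 rad/s; P_out = τω = 1770 × 98.23 = 173867 W
P_in = P_out / η = 173867 / 0.877 = 198252 W
I_L = P_in / (√3·V_L·cosφ) = 198252 / (1.732 × 415 × 0.784) = 352 A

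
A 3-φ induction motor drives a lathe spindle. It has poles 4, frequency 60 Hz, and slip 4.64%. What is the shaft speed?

1716 rpm

n_s = 120f/p = 120×60/4 = 1800 rpm
n = n_s(1 − s) = 1800 × (1 − 0.0464) = 1716 rpm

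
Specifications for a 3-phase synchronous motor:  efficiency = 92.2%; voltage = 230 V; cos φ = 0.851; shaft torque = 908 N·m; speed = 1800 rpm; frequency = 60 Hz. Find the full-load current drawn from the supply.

548 A

ω = 2π×1800/60 = 188.5 rad/s; P_out = τω = 908 × 188.5 = 171158 W
P_in = P_out / η = 171158 / 0.922 = 185638 W
I_L = P_in / (√3·V_L·cosφ) = 185638 / (1.732 × 230 × 0.851) = 548 A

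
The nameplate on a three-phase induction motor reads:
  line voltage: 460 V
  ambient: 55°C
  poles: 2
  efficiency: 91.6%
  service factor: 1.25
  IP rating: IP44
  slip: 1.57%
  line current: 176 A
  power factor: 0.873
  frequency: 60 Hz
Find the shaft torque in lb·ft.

223 lb·ft

P_in = √3·V·I·cosφ = 1.732 × 460 × 176 × 0.873 = 122414 W
P_out = η·P_in = 0.916 × 122414 = 112131 W
n_s = 120×60/2 = 3600 rpm; n = 3600×(1−0.0157) = 3543 rpm
ω = 2π×3543/60 = 371 rad/s
τ = P_out/ω = 112131/371 = 302.2 N·m
In lb·ft: 302.2/1.356 = 223 lb·ft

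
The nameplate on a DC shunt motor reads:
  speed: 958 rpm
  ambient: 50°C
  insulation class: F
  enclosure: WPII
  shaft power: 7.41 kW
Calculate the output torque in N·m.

73.9 N·m

ω = 2π × 958/60 = 100.3 rad/s
τ = P/ω = 7410/100.3 = 73.9 N·m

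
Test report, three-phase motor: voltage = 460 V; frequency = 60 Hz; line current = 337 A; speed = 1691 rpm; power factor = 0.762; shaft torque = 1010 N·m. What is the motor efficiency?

87.4 %

ω = 2π × 1691/60 = 177.1 rad/s; P_out = τω = 1010 × 177.1 = 178871 W
P_in = √3·V_L·I_L·cosφ = 1.732 × 460 × 337 × 0.762 = 204593 W
η = P_out / P_in = 178871 / 204593 = 0.874 = 87.4%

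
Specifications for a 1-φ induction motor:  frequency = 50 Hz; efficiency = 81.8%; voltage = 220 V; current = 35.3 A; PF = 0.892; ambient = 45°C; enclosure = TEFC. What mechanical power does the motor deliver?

5.67 kW

P_in = V·I·cosφ = 220 × 35.3 × 0.892 = 6927 W
P_out = η·P_in = 0.818 × 6927 = 5666 W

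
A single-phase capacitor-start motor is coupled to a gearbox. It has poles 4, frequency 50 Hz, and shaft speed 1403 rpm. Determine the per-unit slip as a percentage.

6.47 %

n_s = 120f/p = 120×50/4 = 1500 rpm
s = (n_s − n)/n_s = (1500 − 1403)/1500 = 0.0647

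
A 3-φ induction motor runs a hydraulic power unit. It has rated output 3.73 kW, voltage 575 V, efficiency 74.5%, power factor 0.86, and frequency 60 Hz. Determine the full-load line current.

5.85 A

P_out = 3.73 kW = 3730 W
P_in = P_out / η = 3730 / 0.745 = 5007 W
I_L = P_in / (√3·V_L·cosφ) = 5007 / (1.732 × 575 × 0.86) = 5.85 A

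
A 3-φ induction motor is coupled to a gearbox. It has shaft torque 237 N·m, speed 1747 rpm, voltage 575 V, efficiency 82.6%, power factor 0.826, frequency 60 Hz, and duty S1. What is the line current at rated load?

ω = 2π×1747/60 = 182.9 rad/s; P_out = τω = 237 × 182.9 = 43347 W
P_in = P_out / η = 43347 / 0.826 = 52478 W
I_L = P_in / (√3·V_L·cosφ) = 52478 / (1.732 × 575 × 0.826) = 63.8 A

63.8 A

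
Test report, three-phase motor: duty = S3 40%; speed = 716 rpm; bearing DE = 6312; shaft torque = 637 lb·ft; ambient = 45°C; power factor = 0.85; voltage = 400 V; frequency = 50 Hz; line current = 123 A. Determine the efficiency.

τ = 637 lb·ft × 1.356 = 863.8 N·m
ω = 2π × 716/60 = 74.98 rad/s; P_out = τω = 863.8 × 74.98 = 64768 W
P_in = √3·V_L·I_L·cosφ = 1.732 × 400 × 123 × 0.85 = 72432 W
η = P_out / P_in = 64768 / 72432 = 0.894 = 89.4%

89.4 %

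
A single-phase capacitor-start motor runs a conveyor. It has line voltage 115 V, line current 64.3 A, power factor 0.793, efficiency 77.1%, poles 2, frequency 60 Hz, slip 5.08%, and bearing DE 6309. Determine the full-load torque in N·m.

12.6 N·m

P_in = V·I·cosφ = 115 × 64.3 × 0.793 = 5864 W
P_out = η·P_in = 0.771 × 5864 = 4521 W
n_s = 120×60/2 = 3600 rpm; n = 3600×(1−0.0508) = 3417 rpm
ω = 2π×3417/60 = 357.8 rad/s
τ = P_out/ω = 4521/357.8 = 12.6 N·m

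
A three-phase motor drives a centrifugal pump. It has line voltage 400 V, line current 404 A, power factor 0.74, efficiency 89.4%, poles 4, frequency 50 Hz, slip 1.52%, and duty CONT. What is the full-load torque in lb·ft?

P_in = √3·V·I·cosφ = 1.732 × 400 × 404 × 0.74 = 207119 W
P_out = η·P_in = 0.894 × 207119 = 185164 W
n_s = 120×50/4 = 1500 rpm; n = 1500×(1−0.0152) = 1477 rpm
ω = 2π×1477/60 = 154.7 rad/s
τ = P_out/ω = 185164/154.7 = 1197 N·m
In lb·ft: 1197/1.356 = 883 lb·ft

883 lb·ft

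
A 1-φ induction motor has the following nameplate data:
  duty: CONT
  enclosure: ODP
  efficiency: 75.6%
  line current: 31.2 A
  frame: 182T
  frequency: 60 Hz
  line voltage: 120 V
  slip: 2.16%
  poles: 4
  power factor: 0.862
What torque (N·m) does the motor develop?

P_in = V·I·cosφ = 120 × 31.2 × 0.862 = 3227 W
P_out = η·P_in = 0.756 × 3227 = 2440 W
n_s = 120×60/4 = 1800 rpm; n = 1800×(1−0.0216) = 1761 rpm
ω = 2π×1761/60 = 184.4 rad/s
τ = P_out/ω = 2440/184.4 = 13.2 N·m

13.2 N·m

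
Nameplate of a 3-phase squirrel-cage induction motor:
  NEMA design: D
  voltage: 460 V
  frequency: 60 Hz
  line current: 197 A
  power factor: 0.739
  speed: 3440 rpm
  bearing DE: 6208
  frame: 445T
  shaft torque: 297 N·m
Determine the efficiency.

ω = 2π × 3440/60 = 360.2 rad/s; P_out = τω = 297 × 360.2 = 106979 W
P_in = √3·V_L·I_L·cosφ = 1.732 × 460 × 197 × 0.739 = 115989 W
η = P_out / P_in = 106979 / 115989 = 0.922 = 92.2%

92.2 %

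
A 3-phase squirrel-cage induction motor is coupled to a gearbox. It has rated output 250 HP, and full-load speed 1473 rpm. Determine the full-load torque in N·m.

P_out = 250 × 746 = 186500 W
ω = 2π × 1473/60 = 154.3 rad/s
τ = P_out/ω = 186500/154.3 = 1210 N·m

1210 N·m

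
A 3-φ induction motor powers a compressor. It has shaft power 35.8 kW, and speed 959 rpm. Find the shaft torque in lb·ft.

ω = 2π × 959/60 = 100.4 rad/s
τ = P/ω = 35800/100.4 = 356.6 N·m
In lb·ft: 356.6/1.356 = 263 lb·ft

263 lb·ft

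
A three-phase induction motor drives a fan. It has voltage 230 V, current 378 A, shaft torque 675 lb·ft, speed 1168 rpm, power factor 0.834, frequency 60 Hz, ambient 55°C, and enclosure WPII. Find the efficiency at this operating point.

τ = 675 lb·ft × 1.356 = 915.3 N·m
ω = 2π × 1168/60 = 122.3 rad/s; P_out = τω = 915.3 × 122.3 = 111941 W
P_in = √3·V_L·I_L·cosφ = 1.732 × 230 × 378 × 0.834 = 125584 W
η = P_out / P_in = 111941 / 125584 = 0.891 = 89.1%

89.1 %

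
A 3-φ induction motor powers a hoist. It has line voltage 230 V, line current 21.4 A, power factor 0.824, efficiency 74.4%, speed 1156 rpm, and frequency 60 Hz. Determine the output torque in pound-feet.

31.8 lb·ft

P_in = √3·V·I·cosφ = 1.732 × 230 × 21.4 × 0.824 = 7025 W
P_out = η·P_in = 0.744 × 7025 = 5227 W
n = 1156 rpm
ω = 2π×1156/60 = 121.1 rad/s
τ = P_out/ω = 5227/121.1 = 43.16 N·m
In lb·ft: 43.16/1.356 = 31.8 lb·ft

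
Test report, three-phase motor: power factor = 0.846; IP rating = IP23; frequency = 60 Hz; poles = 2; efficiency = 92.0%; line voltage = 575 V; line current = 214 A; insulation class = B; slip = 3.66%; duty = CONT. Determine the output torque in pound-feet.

337 lb·ft

P_in = √3·V·I·cosφ = 1.732 × 575 × 214 × 0.846 = 180302 W
P_out = η·P_in = 0.92 × 180302 = 165878 W
n_s = 120×60/2 = 3600 rpm; n = 3600×(1−0.0366) = 3468 rpm
ω = 2π×3468/60 = 363.2 rad/s
τ = P_out/ω = 165878/363.2 = 456.7 N·m
In lb·ft: 456.7/1.356 = 337 lb·ft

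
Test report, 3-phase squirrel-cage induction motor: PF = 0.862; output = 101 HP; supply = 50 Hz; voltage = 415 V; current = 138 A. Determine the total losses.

10.2 kW

P_in = √3·V·I·cosφ = 1.732×415×138×0.862 = 85503 W
P_out = 101×746 = 75346 W
Losses = P_in − P_out = 85503 − 75346 = 10157 W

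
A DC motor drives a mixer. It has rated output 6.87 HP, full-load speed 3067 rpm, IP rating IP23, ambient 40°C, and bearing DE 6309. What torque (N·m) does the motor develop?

16 N·m

P_out = 6.87 × 746 = 5125 W
ω = 2π × 3067/60 = 321.2 rad/s
τ = P_out/ω = 5125/321.2 = 16 N·m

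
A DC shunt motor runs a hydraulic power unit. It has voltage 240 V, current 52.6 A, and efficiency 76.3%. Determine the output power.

P_in = V·I = 240 × 52.6 = 12624 W
P_out = η·P_in = 0.763 × 12624 = 9632 W

9.63 kW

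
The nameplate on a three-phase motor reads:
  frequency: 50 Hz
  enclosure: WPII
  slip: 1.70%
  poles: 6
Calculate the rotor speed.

983 rpm

n_s = 120f/p = 120×50/6 = 1000 rpm
n = n_s(1 − s) = 1000 × (1 − 0.017) = 983 rpm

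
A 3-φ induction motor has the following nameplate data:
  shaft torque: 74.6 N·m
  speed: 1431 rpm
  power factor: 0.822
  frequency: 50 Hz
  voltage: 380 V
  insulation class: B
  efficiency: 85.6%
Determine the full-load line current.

ω = 2π×1431/60 = 149.9 rad/s; P_out = τω = 74.6 × 149.9 = 11183 W
P_in = P_out / η = 11183 / 0.856 = 13064 W
I_L = P_in / (√3·V_L·cosφ) = 13064 / (1.732 × 380 × 0.822) = 24.1 A

24.1 A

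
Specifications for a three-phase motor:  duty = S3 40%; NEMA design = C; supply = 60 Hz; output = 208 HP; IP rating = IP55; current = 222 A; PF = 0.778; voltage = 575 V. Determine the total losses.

16.8 kW

P_in = √3·V·I·cosφ = 1.732×575×222×0.778 = 172008 W
P_out = 208×746 = 155168 W
Losses = P_in − P_out = 172008 − 155168 = 16840 W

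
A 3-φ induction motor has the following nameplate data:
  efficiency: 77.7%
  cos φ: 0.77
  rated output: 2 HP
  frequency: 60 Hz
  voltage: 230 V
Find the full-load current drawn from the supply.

P_out = 2 × 746 = 1492 W
P_in = P_out / η = 1492 / 0.777 = 1920 W
I_L = P_in / (√3·V_L·cosφ) = 1920 / (1.732 × 230 × 0.77) = 6.26 A

6.26 A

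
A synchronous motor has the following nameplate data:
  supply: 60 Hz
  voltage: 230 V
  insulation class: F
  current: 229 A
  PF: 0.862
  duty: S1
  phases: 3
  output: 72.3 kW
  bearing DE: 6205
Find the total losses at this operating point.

6.34 kW

P_in = √3·V·I·cosφ = 1.732×230×229×0.862 = 78635 W
P_out = 72300 W
Losses = P_in − P_out = 78635 − 72300 = 6335 W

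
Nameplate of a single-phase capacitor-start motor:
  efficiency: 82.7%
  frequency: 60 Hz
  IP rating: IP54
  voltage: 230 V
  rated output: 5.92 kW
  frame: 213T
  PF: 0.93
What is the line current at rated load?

P_out = 5.92 kW = 5920 W
P_in = P_out / η = 5920 / 0.827 = 7158 W
I = P_in / (V·cosφ) = 7158 / (230 × 0.93) = 33.5 A

33.5 A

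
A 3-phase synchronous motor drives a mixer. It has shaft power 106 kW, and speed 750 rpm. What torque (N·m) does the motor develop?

ω = 2π × 750/60 = 78.54 rad/s
τ = P/ω = 106000/78.54 = 1350 N·m

1350 N·m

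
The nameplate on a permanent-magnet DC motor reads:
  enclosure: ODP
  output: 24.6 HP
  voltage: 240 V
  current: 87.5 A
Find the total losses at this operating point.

P_in = V·I = 240×87.5 = 21000 W
P_out = 24.6×746 = 18352 W
Losses = P_in − P_out = 21000 − 18352 = 2648 W

2650 W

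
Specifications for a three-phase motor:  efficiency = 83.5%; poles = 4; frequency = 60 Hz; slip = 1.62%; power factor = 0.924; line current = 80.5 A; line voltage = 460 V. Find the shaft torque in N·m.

P_in = √3·V·I·cosφ = 1.732 × 460 × 80.5 × 0.924 = 59262 W
P_out = η·P_in = 0.835 × 59262 = 49484 W
n_s = 120×60/4 = 1800 rpm; n = 1800×(1−0.0162) = 1771 rpm
ω = 2π×1771/60 = 185.5 rad/s
τ = P_out/ω = 49484/185.5 = 267 N·m

267 N·m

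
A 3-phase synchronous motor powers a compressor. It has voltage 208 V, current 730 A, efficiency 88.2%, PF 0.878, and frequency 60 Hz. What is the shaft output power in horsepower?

273 HP

P_in = √3·V·I·cosφ = 1.732 × 208 × 730 × 0.878 = 230902 W
P_out = η·P_in = 0.882 × 230902 = 203656 W
= 203656/746 = 273 HP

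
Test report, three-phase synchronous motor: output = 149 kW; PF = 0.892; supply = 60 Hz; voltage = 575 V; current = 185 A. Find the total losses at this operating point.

15.3 kW

P_in = √3·V·I·cosφ = 1.732×575×185×0.892 = 164343 W
P_out = 149000 W
Losses = P_in − P_out = 164343 − 149000 = 15343 W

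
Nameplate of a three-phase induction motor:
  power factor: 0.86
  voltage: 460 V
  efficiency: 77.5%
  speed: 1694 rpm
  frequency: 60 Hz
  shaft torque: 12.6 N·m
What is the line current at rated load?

ω = 2π×1694/60 = 177.4 rad/s; P_out = τω = 12.6 × 177.4 = 2235 W
P_in = P_out / η = 2235 / 0.775 = 2884 W
I_L = P_in / (√3·V_L·cosφ) = 2884 / (1.732 × 460 × 0.86) = 4.21 A

4.21 A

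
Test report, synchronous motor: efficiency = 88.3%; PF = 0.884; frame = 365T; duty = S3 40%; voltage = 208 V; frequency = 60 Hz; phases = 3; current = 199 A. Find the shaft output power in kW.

56 kW

P_in = √3·V·I·cosφ = 1.732 × 208 × 199 × 0.884 = 63375 W
P_out = η·P_in = 0.883 × 63375 = 55960 W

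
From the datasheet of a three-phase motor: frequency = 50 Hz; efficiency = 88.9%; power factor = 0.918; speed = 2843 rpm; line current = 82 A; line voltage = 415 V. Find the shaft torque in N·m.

162 N·m

P_in = √3·V·I·cosφ = 1.732 × 415 × 82 × 0.918 = 54107 W
P_out = η·P_in = 0.889 × 54107 = 48101 W
n = 2843 rpm
ω = 2π×2843/60 = 297.7 rad/s
τ = P_out/ω = 48101/297.7 = 162 N·m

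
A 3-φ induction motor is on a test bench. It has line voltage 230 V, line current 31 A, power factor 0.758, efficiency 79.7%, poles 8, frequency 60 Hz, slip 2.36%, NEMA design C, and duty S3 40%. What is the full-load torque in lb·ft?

P_in = √3·V·I·cosφ = 1.732 × 230 × 31 × 0.758 = 9361 W
P_out = η·P_in = 0.797 × 9361 = 7461 W
n_s = 120×60/8 = 900 rpm; n = 900×(1−0.0236) = 879 rpm
ω = 2π×879/60 = 92.05 rad/s
τ = P_out/ω = 7461/92.05 = 81.05 N·m
In lb·ft: 81.05/1.356 = 59.8 lb·ft

59.8 lb·ft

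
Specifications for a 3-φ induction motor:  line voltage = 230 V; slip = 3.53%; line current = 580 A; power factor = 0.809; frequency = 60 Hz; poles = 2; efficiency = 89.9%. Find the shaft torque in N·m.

462 N·m

P_in = √3·V·I·cosφ = 1.732 × 230 × 580 × 0.809 = 186918 W
P_out = η·P_in = 0.899 × 186918 = 168039 W
n_s = 120×60/2 = 3600 rpm; n = 3600×(1−0.0353) = 3473 rpm
ω = 2π×3473/60 = 363.7 rad/s
τ = P_out/ω = 168039/363.7 = 462 N·m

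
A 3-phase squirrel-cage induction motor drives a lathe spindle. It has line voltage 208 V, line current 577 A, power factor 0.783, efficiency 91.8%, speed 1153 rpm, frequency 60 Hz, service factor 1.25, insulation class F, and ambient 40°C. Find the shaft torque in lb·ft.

913 lb·ft

P_in = √3·V·I·cosφ = 1.732 × 208 × 577 × 0.783 = 162760 W
P_out = η·P_in = 0.918 × 162760 = 149414 W
n = 1153 rpm
ω = 2π×1153/60 = 120.7 rad/s
τ = P_out/ω = 149414/120.7 = 1238 N·m
In lb·ft: 1238/1.356 = 913 lb·ft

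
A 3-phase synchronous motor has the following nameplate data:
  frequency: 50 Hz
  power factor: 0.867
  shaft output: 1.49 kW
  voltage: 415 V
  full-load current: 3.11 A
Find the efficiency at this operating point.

76.9 %

P_out = 1.49 kW = 1490 W
P_in = √3·V_L·I_L·cosφ = 1.732 × 415 × 3.11 × 0.867 = 1938 W
η = P_out / P_in = 1490 / 1938 = 0.769 = 76.9%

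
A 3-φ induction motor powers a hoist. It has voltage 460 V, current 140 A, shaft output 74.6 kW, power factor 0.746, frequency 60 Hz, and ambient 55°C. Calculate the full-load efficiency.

P_out = 74.6 kW = 74600 W
P_in = √3·V_L·I_L·cosφ = 1.732 × 460 × 140 × 0.746 = 83209 W
η = P_out / P_in = 74600 / 83209 = 0.897 = 89.7%

89.7 %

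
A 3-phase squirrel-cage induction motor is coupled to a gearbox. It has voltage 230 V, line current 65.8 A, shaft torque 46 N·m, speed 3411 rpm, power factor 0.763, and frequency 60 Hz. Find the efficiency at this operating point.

82.2 %

ω = 2π × 3411/60 = 357.2 rad/s; P_out = τω = 46 × 357.2 = 16431 W
P_in = √3·V_L·I_L·cosφ = 1.732 × 230 × 65.8 × 0.763 = 20000 W
η = P_out / P_in = 16431 / 20000 = 0.822 = 82.2%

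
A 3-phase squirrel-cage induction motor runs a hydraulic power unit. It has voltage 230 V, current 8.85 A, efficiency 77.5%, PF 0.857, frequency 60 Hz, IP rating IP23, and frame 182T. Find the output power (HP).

P_in = √3·V·I·cosφ = 1.732 × 230 × 8.85 × 0.857 = 3021 W
P_out = η·P_in = 0.775 × 3021 = 2341 W
= 2341/746 = 3.14 HP

3.14 HP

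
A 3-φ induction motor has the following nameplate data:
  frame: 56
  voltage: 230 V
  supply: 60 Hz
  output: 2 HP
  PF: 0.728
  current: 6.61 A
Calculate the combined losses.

P_in = √3·V·I·cosφ = 1.732×230×6.61×0.728 = 1917 W
P_out = 2×746 = 1492 W
Losses = P_in − P_out = 1917 − 1492 = 425 W

425 W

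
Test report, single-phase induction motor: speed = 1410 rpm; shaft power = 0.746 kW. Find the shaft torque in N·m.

5.05 N·m

ω = 2π × 1410/60 = 147.7 rad/s
τ = P/ω = 746/147.7 = 5.05 N·m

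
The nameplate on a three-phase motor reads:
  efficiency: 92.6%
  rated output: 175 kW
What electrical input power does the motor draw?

P_out = 175000 W
P_in = P_out/η = 175000/0.926 = 188985 W = 189 kW

189 kW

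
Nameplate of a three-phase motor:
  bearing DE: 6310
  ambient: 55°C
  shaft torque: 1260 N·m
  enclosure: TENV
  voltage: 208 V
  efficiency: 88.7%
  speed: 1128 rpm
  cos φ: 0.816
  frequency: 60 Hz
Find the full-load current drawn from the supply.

ω = 2π×1128/60 = 118.1 rad/s; P_out = τω = 1260 × 118.1 = 148806 W
P_in = P_out / η = 148806 / 0.887 = 167763 W
I_L = P_in / (√3·V_L·cosφ) = 167763 / (1.732 × 208 × 0.816) = 571 A

571 A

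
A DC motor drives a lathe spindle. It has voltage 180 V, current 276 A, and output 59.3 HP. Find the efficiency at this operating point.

P_out = 59.3 × 746 = 44238 W
P_in = V·I = 180 × 276 = 49680 W
η = P_out / P_in = 44238 / 49680 = 0.890 = 89.0%

89.0 %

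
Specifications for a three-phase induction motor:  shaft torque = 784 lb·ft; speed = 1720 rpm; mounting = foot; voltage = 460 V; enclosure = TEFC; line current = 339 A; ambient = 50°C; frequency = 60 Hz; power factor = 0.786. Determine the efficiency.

90.2 %

τ = 784 lb·ft × 1.356 = 1063 N·m
ω = 2π × 1720/60 = 180.1 rad/s; P_out = τω = 1063 × 180.1 = 191446 W
P_in = √3·V_L·I_L·cosφ = 1.732 × 460 × 339 × 0.786 = 212289 W
η = P_out / P_in = 191446 / 212289 = 0.902 = 90.2%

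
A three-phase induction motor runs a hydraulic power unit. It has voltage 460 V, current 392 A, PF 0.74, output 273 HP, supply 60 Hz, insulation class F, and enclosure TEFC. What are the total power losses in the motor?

27.5 kW

P_in = √3·V·I·cosφ = 1.732×460×392×0.74 = 231113 W
P_out = 273×746 = 203658 W
Losses = P_in − P_out = 231113 − 203658 = 27455 W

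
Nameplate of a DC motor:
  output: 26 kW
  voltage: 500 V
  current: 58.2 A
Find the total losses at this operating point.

P_in = V·I = 500×58.2 = 29100 W
P_out = 26000 W
Losses = P_in − P_out = 29100 − 26000 = 3100 W

3.1 kW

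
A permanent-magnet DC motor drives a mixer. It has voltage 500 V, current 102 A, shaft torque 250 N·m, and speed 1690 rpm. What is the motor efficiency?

ω = 2π × 1690/60 = 177 rad/s; P_out = τω = 250 × 177 = 44250 W
P_in = V·I = 500 × 102 = 51000 W
η = P_out / P_in = 44250 / 51000 = 0.868 = 86.8%

86.8 %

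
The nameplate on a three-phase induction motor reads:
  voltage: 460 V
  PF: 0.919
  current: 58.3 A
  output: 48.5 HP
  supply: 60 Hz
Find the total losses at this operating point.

6510 W

P_in = √3·V·I·cosφ = 1.732×460×58.3×0.919 = 42686 W
P_out = 48.5×746 = 36181 W
Losses = P_in − P_out = 42686 − 36181 = 6505 W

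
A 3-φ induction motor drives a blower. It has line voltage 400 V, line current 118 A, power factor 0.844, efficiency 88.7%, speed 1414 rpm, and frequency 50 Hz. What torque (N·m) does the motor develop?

413 N·m

P_in = √3·V·I·cosφ = 1.732 × 400 × 118 × 0.844 = 68997 W
P_out = η·P_in = 0.887 × 68997 = 61200 W
n = 1414 rpm
ω = 2π×1414/60 = 148.1 rad/s
τ = P_out/ω = 61200/148.1 = 413 N·m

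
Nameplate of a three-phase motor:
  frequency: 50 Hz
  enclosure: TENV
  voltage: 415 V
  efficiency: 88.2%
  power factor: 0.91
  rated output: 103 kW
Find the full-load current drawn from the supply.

P_out = 103 kW = 103000 W
P_in = P_out / η = 103000 / 0.882 = 116780 W
I_L = P_in / (√3·V_L·cosφ) = 116780 / (1.732 × 415 × 0.91) = 179 A

179 A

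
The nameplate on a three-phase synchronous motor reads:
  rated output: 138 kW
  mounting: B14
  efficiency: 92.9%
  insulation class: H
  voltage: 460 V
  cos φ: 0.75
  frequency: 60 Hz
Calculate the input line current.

249 A

P_out = 138 kW = 138000 W
P_in = P_out / η = 138000 / 0.929 = 148547 W
I_L = P_in / (√3·V_L·cosφ) = 148547 / (1.732 × 460 × 0.75) = 249 A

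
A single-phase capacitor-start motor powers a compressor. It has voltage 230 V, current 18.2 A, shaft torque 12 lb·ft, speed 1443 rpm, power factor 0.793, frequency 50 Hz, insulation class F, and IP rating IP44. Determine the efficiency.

τ = 12 lb·ft × 1.356 = 16.27 N·m
ω = 2π × 1443/60 = 151.1 rad/s; P_out = τω = 16.27 × 151.1 = 2458 W
P_in = V·I·cosφ = 230 × 18.2 × 0.793 = 3319 W
η = P_out / P_in = 2458 / 3319 = 0.741 = 74.1%

74.1 %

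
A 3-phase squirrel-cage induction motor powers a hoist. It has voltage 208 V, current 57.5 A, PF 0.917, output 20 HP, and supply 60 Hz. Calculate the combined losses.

4.08 kW

P_in = √3·V·I·cosφ = 1.732×208×57.5×0.917 = 18995 W
P_out = 20×746 = 14920 W
Losses = P_in − P_out = 18995 − 14920 = 4075 W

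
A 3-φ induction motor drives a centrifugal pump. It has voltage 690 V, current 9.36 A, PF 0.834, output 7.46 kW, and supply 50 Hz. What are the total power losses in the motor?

1870 W

P_in = √3·V·I·cosφ = 1.732×690×9.36×0.834 = 9329 W
P_out = 7460 W
Losses = P_in − P_out = 9329 − 7460 = 1869 W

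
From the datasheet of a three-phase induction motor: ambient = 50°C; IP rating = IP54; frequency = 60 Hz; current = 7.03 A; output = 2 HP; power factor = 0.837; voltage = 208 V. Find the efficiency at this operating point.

70.4 %

P_out = 2 × 746 = 1492 W
P_in = √3·V_L·I_L·cosφ = 1.732 × 208 × 7.03 × 0.837 = 2120 W
η = P_out / P_in = 1492 / 2120 = 0.704 = 70.4%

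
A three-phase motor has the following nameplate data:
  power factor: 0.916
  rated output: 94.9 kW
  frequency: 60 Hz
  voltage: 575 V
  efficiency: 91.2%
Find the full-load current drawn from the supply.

114 A

P_out = 94.9 kW = 94900 W
P_in = P_out / η = 94900 / 0.912 = 104057 W
I_L = P_in / (√3·V_L·cosφ) = 104057 / (1.732 × 575 × 0.916) = 114 A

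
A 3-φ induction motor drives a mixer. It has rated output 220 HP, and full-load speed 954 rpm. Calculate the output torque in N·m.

1640 N·m

P_out = 220 × 746 = 164120 W
ω = 2π × 954/60 = 99.9 rad/s
τ = P_out/ω = 164120/99.9 = 1640 N·m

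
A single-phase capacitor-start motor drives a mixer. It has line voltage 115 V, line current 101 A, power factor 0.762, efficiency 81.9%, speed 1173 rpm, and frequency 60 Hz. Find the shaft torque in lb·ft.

43.5 lb·ft

P_in = V·I·cosφ = 115 × 101 × 0.762 = 8851 W
P_out = η·P_in = 0.819 × 8851 = 7249 W
n = 1173 rpm
ω = 2π×1173/60 = 122.8 rad/s
τ = P_out/ω = 7249/122.8 = 59.03 N·m
In lb·ft: 59.03/1.356 = 43.5 lb·ft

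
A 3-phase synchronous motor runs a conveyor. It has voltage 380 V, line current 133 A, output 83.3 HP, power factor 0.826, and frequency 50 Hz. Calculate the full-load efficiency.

P_out = 83.3 × 746 = 62142 W
P_in = √3·V_L·I_L·cosφ = 1.732 × 380 × 133 × 0.826 = 72304 W
η = P_out / P_in = 62142 / 72304 = 0.859 = 85.9%

85.9 %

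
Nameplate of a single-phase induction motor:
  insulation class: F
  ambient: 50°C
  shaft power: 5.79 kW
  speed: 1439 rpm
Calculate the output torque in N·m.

38.4 N·m

ω = 2π × 1439/60 = 150.7 rad/s
τ = P/ω = 5790/150.7 = 38.4 N·m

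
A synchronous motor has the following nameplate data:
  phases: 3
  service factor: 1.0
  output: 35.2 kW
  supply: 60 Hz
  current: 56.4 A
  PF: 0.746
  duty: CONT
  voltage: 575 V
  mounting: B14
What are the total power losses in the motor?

P_in = √3·V·I·cosφ = 1.732×575×56.4×0.746 = 41902 W
P_out = 35200 W
Losses = P_in − P_out = 41902 − 35200 = 6702 W

6.7 kW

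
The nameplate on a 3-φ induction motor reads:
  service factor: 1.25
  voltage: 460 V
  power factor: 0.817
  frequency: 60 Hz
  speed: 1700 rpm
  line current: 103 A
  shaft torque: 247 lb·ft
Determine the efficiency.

88.9 %

τ = 247 lb·ft × 1.356 = 334.9 N·m
ω = 2π × 1700/60 = 178 rad/s; P_out = τω = 334.9 × 178 = 59612 W
P_in = √3·V_L·I_L·cosφ = 1.732 × 460 × 103 × 0.817 = 67045 W
η = P_out / P_in = 59612 / 67045 = 0.889 = 88.9%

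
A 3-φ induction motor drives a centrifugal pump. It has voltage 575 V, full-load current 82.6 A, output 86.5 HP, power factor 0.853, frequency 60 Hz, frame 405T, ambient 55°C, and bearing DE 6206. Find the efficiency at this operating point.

92.0 %

P_out = 86.5 × 746 = 64529 W
P_in = √3·V_L·I_L·cosφ = 1.732 × 575 × 82.6 × 0.853 = 70169 W
η = P_out / P_in = 64529 / 70169 = 0.920 = 92.0%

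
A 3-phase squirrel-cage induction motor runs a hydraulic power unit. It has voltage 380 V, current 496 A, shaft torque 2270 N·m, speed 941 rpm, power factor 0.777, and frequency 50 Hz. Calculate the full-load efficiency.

88.2 %

ω = 2π × 941/60 = 98.54 rad/s; P_out = τω = 2270 × 98.54 = 223686 W
P_in = √3·V_L·I_L·cosφ = 1.732 × 380 × 496 × 0.777 = 253650 W
η = P_out / P_in = 223686 / 253650 = 0.882 = 88.2%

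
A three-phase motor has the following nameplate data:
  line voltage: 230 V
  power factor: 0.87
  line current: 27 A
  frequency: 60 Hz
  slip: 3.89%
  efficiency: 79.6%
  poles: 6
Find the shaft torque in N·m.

61.7 N·m

P_in = √3·V·I·cosφ = 1.732 × 230 × 27 × 0.87 = 9357 W
P_out = η·P_in = 0.796 × 9357 = 7448 W
n_s = 120×60/6 = 1200 rpm; n = 1200×(1−0.0389) = 1153 rpm
ω = 2π×1153/60 = 120.7 rad/s
τ = P_out/ω = 7448/120.7 = 61.7 N·m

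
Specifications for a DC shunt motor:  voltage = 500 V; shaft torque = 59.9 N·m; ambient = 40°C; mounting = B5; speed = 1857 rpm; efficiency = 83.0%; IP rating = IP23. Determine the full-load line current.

ω = 2π×1857/60 = 194.5 rad/s; P_out = τω = 59.9 × 194.5 = 11651 W
P_in = P_out / η = 11651 / 0.830 = 14037 W
I = P_in / V = 14037 / 500 = 28.1 A

28.1 A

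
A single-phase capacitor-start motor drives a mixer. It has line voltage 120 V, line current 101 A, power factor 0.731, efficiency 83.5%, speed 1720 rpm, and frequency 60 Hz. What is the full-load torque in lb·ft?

P_in = V·I·cosφ = 120 × 101 × 0.731 = 8860 W
P_out = η·P_in = 0.835 × 8860 = 7398 W
n = 1720 rpm
ω = 2π×1720/60 = 180.1 rad/s
τ = P_out/ω = 7398/180.1 = 41.08 N·m
In lb·ft: 41.08/1.356 = 30.3 lb·ft

30.3 lb·ft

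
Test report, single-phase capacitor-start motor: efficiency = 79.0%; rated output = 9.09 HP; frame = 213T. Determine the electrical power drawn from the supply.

P_out = 9.09 × 746 = 6781 W
P_in = P_out/η = 6781/0.79 = 8584 W = 8.58 kW

8.58 kW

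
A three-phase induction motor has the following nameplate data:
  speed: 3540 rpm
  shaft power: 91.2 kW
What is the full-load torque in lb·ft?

181 lb·ft

ω = 2π × 3540/60 = 370.7 rad/s
τ = P/ω = 91200/370.7 = 246 N·m
In lb·ft: 246/1.356 = 181 lb·ft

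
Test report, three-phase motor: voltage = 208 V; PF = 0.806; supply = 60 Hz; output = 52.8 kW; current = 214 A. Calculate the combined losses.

P_in = √3·V·I·cosφ = 1.732×208×214×0.806 = 62138 W
P_out = 52800 W
Losses = P_in − P_out = 62138 − 52800 = 9338 W

9.34 kW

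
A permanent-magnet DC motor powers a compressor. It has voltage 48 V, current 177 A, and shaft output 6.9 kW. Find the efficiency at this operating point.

P_out = 6.9 kW = 6900 W
P_in = V·I = 48 × 177 = 8496 W
η = P_out / P_in = 6900 / 8496 = 0.812 = 81.2%

81.2 %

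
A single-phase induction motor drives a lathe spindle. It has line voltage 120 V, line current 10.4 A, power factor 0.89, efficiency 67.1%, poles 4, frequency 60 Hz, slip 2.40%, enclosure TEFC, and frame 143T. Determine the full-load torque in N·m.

4.05 N·m

P_in = V·I·cosφ = 120 × 10.4 × 0.89 = 1111 W
P_out = η·P_in = 0.671 × 1111 = 745 W
n_s = 120×60/4 = 1800 rpm; n = 1800×(1−0.024) = 1757 rpm
ω = 2π×1757/60 = 184 rad/s
τ = P_out/ω = 745/184 = 4.05 N·m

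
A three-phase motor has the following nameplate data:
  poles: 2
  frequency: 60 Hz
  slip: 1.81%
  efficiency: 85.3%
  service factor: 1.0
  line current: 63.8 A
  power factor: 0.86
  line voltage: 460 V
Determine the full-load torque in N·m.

P_in = √3·V·I·cosφ = 1.732 × 460 × 63.8 × 0.86 = 43714 W
P_out = η·P_in = 0.853 × 43714 = 37288 W
n_s = 120×60/2 = 3600 rpm; n = 3600×(1−0.0181) = 3535 rpm
ω = 2π×3535/60 = 370.2 rad/s
τ = P_out/ω = 37288/370.2 = 101 N·m

101 N·m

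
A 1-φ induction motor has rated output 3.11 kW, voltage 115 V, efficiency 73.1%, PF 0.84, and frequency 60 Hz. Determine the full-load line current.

44 A

P_out = 3.11 kW = 3110 W
P_in = P_out / η = 3110 / 0.731 = 4254 W
I = P_in / (V·cosφ) = 4254 / (115 × 0.84) = 44 A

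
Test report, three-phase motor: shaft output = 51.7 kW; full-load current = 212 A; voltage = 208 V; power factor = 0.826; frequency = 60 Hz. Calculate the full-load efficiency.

P_out = 51.7 kW = 51700 W
P_in = √3·V_L·I_L·cosφ = 1.732 × 208 × 212 × 0.826 = 63085 W
η = P_out / P_in = 51700 / 63085 = 0.820 = 82.0%

82.0 %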